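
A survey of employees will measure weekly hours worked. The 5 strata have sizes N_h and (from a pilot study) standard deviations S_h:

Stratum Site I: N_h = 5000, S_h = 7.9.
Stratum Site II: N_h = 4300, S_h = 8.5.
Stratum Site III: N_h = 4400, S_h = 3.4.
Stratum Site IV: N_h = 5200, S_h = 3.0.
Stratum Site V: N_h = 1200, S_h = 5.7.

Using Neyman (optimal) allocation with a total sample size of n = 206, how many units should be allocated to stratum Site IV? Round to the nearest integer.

Neyman allocation: n_h = n · N_h S_h / Σ N_i S_i, with n = 206.
  stratum Site I: N_h·S_h = 5000·7.9 = 39500.00
  stratum Site II: N_h·S_h = 4300·8.5 = 36550.00
  stratum Site III: N_h·S_h = 4400·3.4 = 14960.00
  stratum Site IV: N_h·S_h = 5200·3.0 = 15600.00
  stratum Site V: N_h·S_h = 1200·5.7 = 6840.00
Σ N_h S_h = 113450.00
n for stratum Site IV = 206·15600.00/113450.00 = 28.326 → 28

28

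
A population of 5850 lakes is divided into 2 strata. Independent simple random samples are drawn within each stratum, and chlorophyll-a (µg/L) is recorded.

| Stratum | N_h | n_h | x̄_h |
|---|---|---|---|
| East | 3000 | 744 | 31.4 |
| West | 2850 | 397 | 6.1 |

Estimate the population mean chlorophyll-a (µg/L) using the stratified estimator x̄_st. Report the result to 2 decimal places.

x̄_st ≈ 19.07

N = Σ N_h = 5850. Stratum weights W_h = N_h/N.
x̄_st = (3000·31.4 + 2850·6.1) / 5850 = 19.0744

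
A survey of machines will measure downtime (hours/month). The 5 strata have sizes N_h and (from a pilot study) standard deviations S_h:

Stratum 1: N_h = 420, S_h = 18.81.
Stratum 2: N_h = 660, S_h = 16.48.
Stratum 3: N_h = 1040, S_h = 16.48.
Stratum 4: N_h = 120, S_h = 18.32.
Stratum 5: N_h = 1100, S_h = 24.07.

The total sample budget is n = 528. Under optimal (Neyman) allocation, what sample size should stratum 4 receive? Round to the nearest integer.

18

Neyman allocation: n_h = n · N_h S_h / Σ N_i S_i, with n = 528.
  stratum 1: N_h·S_h = 420·18.81 = 7900.20
  stratum 2: N_h·S_h = 660·16.48 = 10876.80
  stratum 3: N_h·S_h = 1040·16.48 = 17139.20
  stratum 4: N_h·S_h = 120·18.32 = 2198.40
  stratum 5: N_h·S_h = 1100·24.07 = 26477.00
Σ N_h S_h = 64591.60
n for stratum 4 = 528·2198.40/64591.60 = 17.971 → 18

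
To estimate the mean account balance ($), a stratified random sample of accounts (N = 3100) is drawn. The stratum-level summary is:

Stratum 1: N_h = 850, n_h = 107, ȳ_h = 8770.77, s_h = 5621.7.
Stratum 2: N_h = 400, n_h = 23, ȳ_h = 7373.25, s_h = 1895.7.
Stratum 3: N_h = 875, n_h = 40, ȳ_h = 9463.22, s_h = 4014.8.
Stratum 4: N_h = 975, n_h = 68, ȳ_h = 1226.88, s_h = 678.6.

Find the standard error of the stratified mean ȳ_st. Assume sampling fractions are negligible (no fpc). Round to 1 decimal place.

V̂(ȳ_st) = Σ W_h² s_h²/n_h, with W_h = N_h/N and N = 3100:
  stratum 1: (850/3100)²·5621.7²/107 = 22205.8
  stratum 2: (400/3100)²·1895.7²/23 = 2601.41
  stratum 3: (875/3100)²·4014.8²/40 = 32104.1
  stratum 4: (975/3100)²·678.6²/68 = 669.892
V̂(ȳ_st) = 57581.2
SE(ȳ_st) = √57581.2 = 239.961

SE(ȳ_st) ≈ 240.0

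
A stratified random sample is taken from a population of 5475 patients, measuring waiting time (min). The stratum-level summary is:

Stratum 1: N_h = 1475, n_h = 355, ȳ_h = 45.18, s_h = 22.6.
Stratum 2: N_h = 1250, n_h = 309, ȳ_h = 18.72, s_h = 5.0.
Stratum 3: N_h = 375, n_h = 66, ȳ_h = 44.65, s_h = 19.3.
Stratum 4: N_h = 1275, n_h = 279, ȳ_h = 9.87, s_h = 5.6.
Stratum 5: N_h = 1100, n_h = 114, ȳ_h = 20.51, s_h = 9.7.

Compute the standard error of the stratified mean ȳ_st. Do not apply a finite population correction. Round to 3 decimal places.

V̂(ȳ_st) = Σ W_h² s_h²/n_h, with W_h = N_h/N and N = 5475:
  stratum 1: (1475/5475)²·22.6²/355 = 0.104425
  stratum 2: (1250/5475)²·5.0²/309 = 0.00421729
  stratum 3: (375/5475)²·19.3²/66 = 0.0264768
  stratum 4: (1275/5475)²·5.6²/279 = 0.00609571
  stratum 5: (1100/5475)²·9.7²/114 = 0.0333162
V̂(ȳ_st) = 0.174531
SE(ȳ_st) = √0.174531 = 0.417769

SE(ȳ_st) ≈ 0.418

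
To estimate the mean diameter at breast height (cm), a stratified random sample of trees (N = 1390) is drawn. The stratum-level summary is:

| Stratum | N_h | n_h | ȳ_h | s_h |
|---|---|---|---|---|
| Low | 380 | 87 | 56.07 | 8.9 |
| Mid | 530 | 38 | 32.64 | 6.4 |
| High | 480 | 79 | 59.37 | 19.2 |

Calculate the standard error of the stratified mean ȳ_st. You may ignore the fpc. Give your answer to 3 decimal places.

V̂(ȳ_st) = Σ W_h² s_h²/n_h, with W_h = N_h/N and N = 1390:
  stratum Low: (380/1390)²·8.9²/87 = 0.0680453
  stratum Mid: (530/1390)²·6.4²/38 = 0.156711
  stratum High: (480/1390)²·19.2²/79 = 0.556453
V̂(ȳ_st) = 0.781209
SE(ȳ_st) = √0.781209 = 0.88386

SE(ȳ_st) ≈ 0.884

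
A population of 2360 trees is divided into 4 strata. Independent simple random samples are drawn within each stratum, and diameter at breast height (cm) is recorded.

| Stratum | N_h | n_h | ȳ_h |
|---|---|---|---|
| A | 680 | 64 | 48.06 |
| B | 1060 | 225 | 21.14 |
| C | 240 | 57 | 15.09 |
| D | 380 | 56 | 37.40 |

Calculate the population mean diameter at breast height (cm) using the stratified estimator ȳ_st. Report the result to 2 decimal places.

N = Σ N_h = 2360. Stratum weights W_h = N_h/N.
ȳ_st = (680·48.06 + 1060·21.14 + 240·15.09 + 380·37.40) / 2360 = 30.8995

ȳ_st ≈ 30.90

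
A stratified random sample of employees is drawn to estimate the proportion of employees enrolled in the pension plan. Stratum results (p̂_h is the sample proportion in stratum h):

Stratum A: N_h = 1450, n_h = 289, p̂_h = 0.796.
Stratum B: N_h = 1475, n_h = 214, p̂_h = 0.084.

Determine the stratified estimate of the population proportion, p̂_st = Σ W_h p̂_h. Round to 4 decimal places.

N = 2925; stratum weights W_h = N_h/N.
p̂_st = Σ W_h p̂_h = (1450·0.796 + 1475·0.084)/2925 = 0.43696

p̂_st ≈ 0.4370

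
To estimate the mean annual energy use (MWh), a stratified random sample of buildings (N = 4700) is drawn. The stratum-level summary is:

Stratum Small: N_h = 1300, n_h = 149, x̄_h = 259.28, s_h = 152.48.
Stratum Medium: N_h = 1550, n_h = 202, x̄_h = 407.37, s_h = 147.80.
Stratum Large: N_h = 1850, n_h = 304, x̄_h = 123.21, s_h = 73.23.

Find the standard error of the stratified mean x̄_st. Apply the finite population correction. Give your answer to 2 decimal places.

SE(x̄_st) ≈ 4.80

V̂(x̄_st) = Σ W_h² (1 − n_h/N_h) s_h²/n_h, with W_h = N_h/N and N = 4700:
  stratum Small: (1300/4700)²·(1 − 149/1300)·152.48²/149 = 10.5697
  stratum Medium: (1550/4700)²·(1 − 202/1550)·147.80²/202 = 10.2288
  stratum Large: (1850/4700)²·(1 − 304/1850)·73.23²/304 = 2.28397
V̂(x̄_st) = 23.0824
SE(x̄_st) = √23.0824 = 4.80442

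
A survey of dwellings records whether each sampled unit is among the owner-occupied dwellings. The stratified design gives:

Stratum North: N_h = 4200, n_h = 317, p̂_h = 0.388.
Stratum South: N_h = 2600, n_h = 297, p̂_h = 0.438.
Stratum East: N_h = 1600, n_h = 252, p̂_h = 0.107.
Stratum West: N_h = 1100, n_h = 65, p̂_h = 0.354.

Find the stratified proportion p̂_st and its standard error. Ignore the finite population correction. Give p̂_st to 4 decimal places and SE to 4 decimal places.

N = 9500; stratum weights W_h = N_h/N.
p̂_st = Σ W_h p̂_h = (4200·0.388 + 2600·0.438 + 1600·0.107 + 1100·0.354)/9500 = 0.35042
V̂(p̂_st) = Σ W_h² p̂_h(1−p̂_h)/(n_h−1):
  stratum North: (4200/9500)²·0.388·0.612/316 = 0.000146875
  stratum South: (2600/9500)²·0.438·0.562/296 = 6.229e-05
  stratum East: (1600/9500)²·0.107·0.893/251 = 1.07983e-05
  stratum West: (1100/9500)²·0.354·0.646/64 = 4.79064e-05
V̂(p̂_st) = 0.00026787; SE = √V̂ = 0.0163667

p̂_st ≈ 0.3504, SE ≈ 0.0164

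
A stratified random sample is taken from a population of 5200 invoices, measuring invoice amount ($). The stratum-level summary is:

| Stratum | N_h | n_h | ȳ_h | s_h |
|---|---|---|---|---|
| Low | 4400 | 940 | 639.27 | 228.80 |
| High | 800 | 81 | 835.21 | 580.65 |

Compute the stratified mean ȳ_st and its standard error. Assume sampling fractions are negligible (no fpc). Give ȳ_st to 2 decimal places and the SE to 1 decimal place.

ȳ_st ≈ 669.41, SE ≈ 11.8

ȳ_st = Σ W_h ȳ_h = (4400·639.27 + 800·835.21)/5200 = 669.41462
V̂(ȳ_st) = Σ W_h² s_h²/n_h, with W_h = N_h/N and N = 5200:
  stratum Low: (4400/5200)²·228.80²/940 = 39.8734
  stratum High: (800/5200)²·580.65²/81 = 98.5183
V̂(ȳ_st) = 138.392
SE(ȳ_st) = √138.392 = 11.764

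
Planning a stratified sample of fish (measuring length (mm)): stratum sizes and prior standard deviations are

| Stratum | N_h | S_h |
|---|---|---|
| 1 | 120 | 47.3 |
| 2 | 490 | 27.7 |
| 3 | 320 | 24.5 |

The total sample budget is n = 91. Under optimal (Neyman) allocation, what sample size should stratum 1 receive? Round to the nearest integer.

Neyman allocation: n_h = n · N_h S_h / Σ N_i S_i, with n = 91.
  stratum 1: N_h·S_h = 120·47.3 = 5676.00
  stratum 2: N_h·S_h = 490·27.7 = 13573.00
  stratum 3: N_h·S_h = 320·24.5 = 7840.00
Σ N_h S_h = 27089.00
n for stratum 1 = 91·5676.00/27089.00 = 19.067 → 19

19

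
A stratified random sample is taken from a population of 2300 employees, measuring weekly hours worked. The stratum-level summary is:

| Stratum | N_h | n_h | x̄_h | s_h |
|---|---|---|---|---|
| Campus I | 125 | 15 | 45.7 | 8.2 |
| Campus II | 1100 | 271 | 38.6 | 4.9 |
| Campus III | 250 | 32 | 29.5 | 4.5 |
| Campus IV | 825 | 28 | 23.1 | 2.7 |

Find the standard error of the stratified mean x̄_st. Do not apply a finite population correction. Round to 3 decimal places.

V̂(x̄_st) = Σ W_h² s_h²/n_h, with W_h = N_h/N and N = 2300:
  stratum Campus I: (125/2300)²·8.2²/15 = 0.0132404
  stratum Campus II: (1100/2300)²·4.9²/271 = 0.0202653
  stratum Campus III: (250/2300)²·4.5²/32 = 0.00747652
  stratum Campus IV: (825/2300)²·2.7²/28 = 0.0334982
V̂(x̄_st) = 0.0744804
SE(x̄_st) = √0.0744804 = 0.272911

SE(x̄_st) ≈ 0.273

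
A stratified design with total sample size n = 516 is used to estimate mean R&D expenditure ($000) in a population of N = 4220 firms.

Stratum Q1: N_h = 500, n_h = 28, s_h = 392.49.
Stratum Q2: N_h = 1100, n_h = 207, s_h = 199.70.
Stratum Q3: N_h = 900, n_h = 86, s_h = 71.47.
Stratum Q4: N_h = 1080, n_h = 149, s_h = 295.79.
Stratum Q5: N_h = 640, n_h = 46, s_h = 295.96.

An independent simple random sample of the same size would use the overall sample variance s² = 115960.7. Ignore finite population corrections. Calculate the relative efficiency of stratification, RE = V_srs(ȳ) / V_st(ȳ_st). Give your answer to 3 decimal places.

RE ≈ 1.282

V̂(ȳ_st) = Σ W_h² s_h²/n_h, with W_h = N_h/N and N = 4220:
  stratum Q1: (500/4220)²·392.49²/28 = 77.235
  stratum Q2: (1100/4220)²·199.70²/207 = 13.0902
  stratum Q3: (900/4220)²·71.47²/86 = 2.70153
  stratum Q4: (1080/4220)²·295.79²/149 = 38.4595
  stratum Q5: (640/4220)²·295.96²/46 = 43.7969
V_st = 175.283
V_srs = s²/n = 115960.7/516 = 224.73
Relative efficiency = V_srs / V_st = 224.73/175.283 = 1.2821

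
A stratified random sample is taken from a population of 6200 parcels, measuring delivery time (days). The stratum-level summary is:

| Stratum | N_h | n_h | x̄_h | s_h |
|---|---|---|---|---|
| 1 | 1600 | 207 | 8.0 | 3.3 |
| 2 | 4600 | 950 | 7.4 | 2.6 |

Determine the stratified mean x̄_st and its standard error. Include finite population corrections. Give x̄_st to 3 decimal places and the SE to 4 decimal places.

x̄_st = Σ W_h x̄_h = (1600·8.0 + 4600·7.4)/6200 = 7.55484
V̂(x̄_st) = Σ W_h² (1 − n_h/N_h) s_h²/n_h, with W_h = N_h/N and N = 6200:
  stratum 1: (1600/6200)²·(1 − 207/1600)·3.3²/207 = 0.00305032
  stratum 2: (4600/6200)²·(1 − 950/4600)·2.6²/950 = 0.00310807
V̂(x̄_st) = 0.00615839
SE(x̄_st) = √0.00615839 = 0.0784754

x̄_st ≈ 7.555, SE ≈ 0.0785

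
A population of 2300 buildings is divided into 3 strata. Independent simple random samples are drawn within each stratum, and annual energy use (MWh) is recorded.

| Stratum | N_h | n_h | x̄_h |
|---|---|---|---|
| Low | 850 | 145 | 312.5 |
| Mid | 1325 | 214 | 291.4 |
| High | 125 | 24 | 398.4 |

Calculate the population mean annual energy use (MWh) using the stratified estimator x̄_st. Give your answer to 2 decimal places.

x̄_st ≈ 305.01

N = Σ N_h = 2300. Stratum weights W_h = N_h/N.
x̄_st = (850·312.5 + 1325·291.4 + 125·398.4) / 2300 = 305.0130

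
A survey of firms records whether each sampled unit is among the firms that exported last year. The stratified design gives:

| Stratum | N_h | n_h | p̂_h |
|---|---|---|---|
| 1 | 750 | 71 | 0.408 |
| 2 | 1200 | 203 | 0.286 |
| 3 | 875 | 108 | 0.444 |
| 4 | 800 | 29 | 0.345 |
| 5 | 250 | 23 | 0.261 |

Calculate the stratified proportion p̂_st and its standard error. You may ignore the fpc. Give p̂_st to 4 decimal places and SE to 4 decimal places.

N = 3875; stratum weights W_h = N_h/N.
p̂_st = Σ W_h p̂_h = (750·0.408 + 1200·0.286 + 875·0.444 + 800·0.345 + 250·0.261)/3875 = 0.35586
V̂(p̂_st) = Σ W_h² p̂_h(1−p̂_h)/(n_h−1):
  stratum 1: (750/3875)²·0.408·0.592/70 = 0.00012926
  stratum 2: (1200/3875)²·0.286·0.714/202 = 9.69465e-05
  stratum 3: (875/3875)²·0.444·0.556/107 = 0.000117638
  stratum 4: (800/3875)²·0.345·0.655/28 = 0.000343985
  stratum 5: (250/3875)²·0.261·0.739/22 = 3.64921e-05
V̂(p̂_st) = 0.00072432; SE = √V̂ = 0.0269132

p̂_st ≈ 0.3559, SE ≈ 0.0269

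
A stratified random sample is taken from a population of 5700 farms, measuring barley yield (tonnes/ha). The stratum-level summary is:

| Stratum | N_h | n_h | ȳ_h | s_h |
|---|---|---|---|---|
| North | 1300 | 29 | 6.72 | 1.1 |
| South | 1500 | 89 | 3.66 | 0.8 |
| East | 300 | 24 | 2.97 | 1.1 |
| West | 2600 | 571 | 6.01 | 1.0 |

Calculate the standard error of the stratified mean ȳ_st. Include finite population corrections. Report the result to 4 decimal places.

V̂(ȳ_st) = Σ W_h² (1 − n_h/N_h) s_h²/n_h, with W_h = N_h/N and N = 5700:
  stratum North: (1300/5700)²·(1 − 29/1300)·1.1²/29 = 0.00212191
  stratum South: (1500/5700)²·(1 − 89/1500)·0.8²/89 = 0.000468445
  stratum East: (300/5700)²·(1 − 24/300)·1.1²/24 = 0.000128486
  stratum West: (2600/5700)²·(1 − 571/2600)·1.0²/571 = 0.000284361
V̂(ȳ_st) = 0.0030032
SE(ȳ_st) = √0.0030032 = 0.0548015

SE(ȳ_st) ≈ 0.0548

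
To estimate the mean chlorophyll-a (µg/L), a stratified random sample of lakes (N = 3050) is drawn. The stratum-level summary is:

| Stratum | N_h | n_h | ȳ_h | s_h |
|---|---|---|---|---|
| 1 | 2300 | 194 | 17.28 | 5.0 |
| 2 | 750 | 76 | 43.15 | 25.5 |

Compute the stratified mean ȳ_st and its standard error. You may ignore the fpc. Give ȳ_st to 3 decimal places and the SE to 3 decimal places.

ȳ_st = Σ W_h ȳ_h = (2300·17.28 + 750·43.15)/3050 = 23.64148
V̂(ȳ_st) = Σ W_h² s_h²/n_h, with W_h = N_h/N and N = 3050:
  stratum 1: (2300/3050)²·5.0²/194 = 0.0732815
  stratum 2: (750/3050)²·25.5²/76 = 0.517356
V̂(ȳ_st) = 0.590638
SE(ȳ_st) = √0.590638 = 0.76853

ȳ_st ≈ 23.641, SE ≈ 0.769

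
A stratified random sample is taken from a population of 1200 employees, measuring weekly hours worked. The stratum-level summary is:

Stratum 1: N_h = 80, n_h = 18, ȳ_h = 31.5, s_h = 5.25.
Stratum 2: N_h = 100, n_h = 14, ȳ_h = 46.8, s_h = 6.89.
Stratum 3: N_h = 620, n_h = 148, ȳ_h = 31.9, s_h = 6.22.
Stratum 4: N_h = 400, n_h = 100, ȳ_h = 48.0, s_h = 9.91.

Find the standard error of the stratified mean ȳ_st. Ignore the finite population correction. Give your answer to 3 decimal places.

SE(ȳ_st) ≈ 0.457

V̂(ȳ_st) = Σ W_h² s_h²/n_h, with W_h = N_h/N and N = 1200:
  stratum 1: (80/1200)²·5.25²/18 = 0.00680556
  stratum 2: (100/1200)²·6.89²/14 = 0.0235477
  stratum 3: (620/1200)²·6.22²/148 = 0.0697814
  stratum 4: (400/1200)²·9.91²/100 = 0.10912
V̂(ȳ_st) = 0.209255
SE(ȳ_st) = √0.209255 = 0.457444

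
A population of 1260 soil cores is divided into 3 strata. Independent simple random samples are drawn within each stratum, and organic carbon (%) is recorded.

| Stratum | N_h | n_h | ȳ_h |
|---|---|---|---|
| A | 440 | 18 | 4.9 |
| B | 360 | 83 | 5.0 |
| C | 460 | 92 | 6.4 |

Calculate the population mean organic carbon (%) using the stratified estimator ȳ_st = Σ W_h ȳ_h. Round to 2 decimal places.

N = Σ N_h = 1260. Stratum weights W_h = N_h/N.
ȳ_st = (440·4.9 + 360·5.0 + 460·6.4) / 1260 = 5.4762

ȳ_st ≈ 5.48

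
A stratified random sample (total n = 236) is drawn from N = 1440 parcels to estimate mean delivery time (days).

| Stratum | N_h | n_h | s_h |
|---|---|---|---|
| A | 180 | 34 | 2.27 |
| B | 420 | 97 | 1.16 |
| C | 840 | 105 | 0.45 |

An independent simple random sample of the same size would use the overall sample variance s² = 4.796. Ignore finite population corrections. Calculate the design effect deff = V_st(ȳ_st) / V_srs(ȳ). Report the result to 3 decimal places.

deff ≈ 0.207

V̂(ȳ_st) = Σ W_h² s_h²/n_h, with W_h = N_h/N and N = 1440:
  stratum A: (180/1440)²·2.27²/34 = 0.00236806
  stratum B: (420/1440)²·1.16²/97 = 0.0011801
  stratum C: (840/1440)²·0.45²/105 = 0.00065625
V_st = 0.00420441
V_srs = s²/n = 4.796/236 = 0.020322
deff = V_st / V_srs = 0.00420441/0.020322 = 0.2069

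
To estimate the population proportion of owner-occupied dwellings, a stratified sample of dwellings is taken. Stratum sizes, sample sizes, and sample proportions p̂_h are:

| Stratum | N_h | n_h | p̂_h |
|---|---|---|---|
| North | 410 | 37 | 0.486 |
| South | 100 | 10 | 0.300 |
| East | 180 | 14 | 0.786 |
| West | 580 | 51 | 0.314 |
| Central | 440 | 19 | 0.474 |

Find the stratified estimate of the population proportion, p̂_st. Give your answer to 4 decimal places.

p̂_st ≈ 0.4453

N = 1710; stratum weights W_h = N_h/N.
p̂_st = Σ W_h p̂_h = (410·0.486 + 100·0.300 + 180·0.786 + 580·0.314 + 440·0.474)/1710 = 0.44527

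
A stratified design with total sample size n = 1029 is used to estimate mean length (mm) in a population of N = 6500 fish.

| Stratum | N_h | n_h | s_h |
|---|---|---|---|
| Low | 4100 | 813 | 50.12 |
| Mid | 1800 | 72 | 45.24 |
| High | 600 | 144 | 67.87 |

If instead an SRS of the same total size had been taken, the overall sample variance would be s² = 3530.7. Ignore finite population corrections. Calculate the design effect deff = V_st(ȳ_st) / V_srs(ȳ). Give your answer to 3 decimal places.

V̂(ȳ_st) = Σ W_h² s_h²/n_h, with W_h = N_h/N and N = 6500:
  stratum Low: (4100/6500)²·50.12²/813 = 1.22934
  stratum Mid: (1800/6500)²·45.24²/72 = 2.17987
  stratum High: (600/6500)²·67.87²/144 = 0.272564
V_st = 3.68178
V_srs = s²/n = 3530.7/1029 = 3.4312
deff = V_st / V_srs = 3.68178/3.4312 = 1.0730

deff ≈ 1.073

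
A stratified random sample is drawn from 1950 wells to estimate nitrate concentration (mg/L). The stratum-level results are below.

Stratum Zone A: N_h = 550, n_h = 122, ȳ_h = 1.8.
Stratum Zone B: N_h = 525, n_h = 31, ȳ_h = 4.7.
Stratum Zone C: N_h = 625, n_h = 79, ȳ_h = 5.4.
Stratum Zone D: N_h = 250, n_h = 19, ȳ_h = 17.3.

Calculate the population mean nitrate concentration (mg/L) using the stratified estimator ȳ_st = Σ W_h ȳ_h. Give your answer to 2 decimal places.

N = Σ N_h = 1950. Stratum weights W_h = N_h/N.
ȳ_st = (550·1.8 + 525·4.7 + 625·5.4 + 250·17.3) / 1950 = 5.7218

ȳ_st ≈ 5.72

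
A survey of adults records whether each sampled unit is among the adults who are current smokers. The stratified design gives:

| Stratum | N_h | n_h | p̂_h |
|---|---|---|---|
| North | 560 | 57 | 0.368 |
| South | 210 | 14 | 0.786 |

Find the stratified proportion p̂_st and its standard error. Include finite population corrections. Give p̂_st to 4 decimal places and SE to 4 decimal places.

p̂_st ≈ 0.4820, SE ≈ 0.0536

N = 770; stratum weights W_h = N_h/N.
p̂_st = Σ W_h p̂_h = (560·0.368 + 210·0.786)/770 = 0.48200
V̂(p̂_st) = Σ W_h² (1 − n_h/N_h) p̂_h(1−p̂_h)/(n_h−1):
  stratum North: (560/770)²·(1 − 57/560)·0.368·0.632/56 = 0.00197311
  stratum South: (210/770)²·(1 − 14/210)·0.786·0.214/13 = 0.000898229
V̂(p̂_st) = 0.00287134; SE = √V̂ = 0.0535849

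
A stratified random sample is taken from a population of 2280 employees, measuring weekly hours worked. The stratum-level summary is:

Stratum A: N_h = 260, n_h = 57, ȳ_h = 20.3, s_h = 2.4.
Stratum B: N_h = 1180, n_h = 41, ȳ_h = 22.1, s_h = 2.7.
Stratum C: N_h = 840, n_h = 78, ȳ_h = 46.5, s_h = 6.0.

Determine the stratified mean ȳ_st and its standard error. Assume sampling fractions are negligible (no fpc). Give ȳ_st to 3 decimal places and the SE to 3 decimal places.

ȳ_st = Σ W_h ȳ_h = (260·20.3 + 1180·22.1 + 840·46.5)/2280 = 30.88421
V̂(ȳ_st) = Σ W_h² s_h²/n_h, with W_h = N_h/N and N = 2280:
  stratum A: (260/2280)²·2.4²/57 = 0.00131409
  stratum B: (1180/2280)²·2.7²/41 = 0.0476253
  stratum C: (840/2280)²·6.0²/78 = 0.0626465
V̂(ȳ_st) = 0.111586
SE(ȳ_st) = √0.111586 = 0.334045

ȳ_st ≈ 30.884, SE ≈ 0.334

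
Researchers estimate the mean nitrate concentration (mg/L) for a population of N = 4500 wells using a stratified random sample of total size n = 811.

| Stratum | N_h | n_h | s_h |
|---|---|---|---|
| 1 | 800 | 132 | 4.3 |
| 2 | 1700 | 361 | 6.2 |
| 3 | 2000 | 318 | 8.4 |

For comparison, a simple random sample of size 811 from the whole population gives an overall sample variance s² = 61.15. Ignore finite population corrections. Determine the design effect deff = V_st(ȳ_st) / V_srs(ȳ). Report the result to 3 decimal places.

V̂(ȳ_st) = Σ W_h² s_h²/n_h, with W_h = N_h/N and N = 4500:
  stratum 1: (800/4500)²·4.3²/132 = 0.00442709
  stratum 2: (1700/4500)²·6.2²/361 = 0.0151967
  stratum 3: (2000/4500)²·8.4²/318 = 0.0438295
V_st = 0.0634533
V_srs = s²/n = 61.15/811 = 0.0754007
deff = V_st / V_srs = 0.0634533/0.0754007 = 0.8415

deff ≈ 0.842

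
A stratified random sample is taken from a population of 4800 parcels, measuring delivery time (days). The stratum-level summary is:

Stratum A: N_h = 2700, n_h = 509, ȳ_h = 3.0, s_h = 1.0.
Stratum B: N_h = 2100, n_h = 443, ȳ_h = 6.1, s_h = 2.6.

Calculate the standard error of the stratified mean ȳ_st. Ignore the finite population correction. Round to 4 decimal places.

V̂(ȳ_st) = Σ W_h² s_h²/n_h, with W_h = N_h/N and N = 4800:
  stratum A: (2700/4800)²·1.0²/509 = 0.000621623
  stratum B: (2100/4800)²·2.6²/443 = 0.00292078
V̂(ȳ_st) = 0.0035424
SE(ȳ_st) = √0.0035424 = 0.0595181

SE(ȳ_st) ≈ 0.0595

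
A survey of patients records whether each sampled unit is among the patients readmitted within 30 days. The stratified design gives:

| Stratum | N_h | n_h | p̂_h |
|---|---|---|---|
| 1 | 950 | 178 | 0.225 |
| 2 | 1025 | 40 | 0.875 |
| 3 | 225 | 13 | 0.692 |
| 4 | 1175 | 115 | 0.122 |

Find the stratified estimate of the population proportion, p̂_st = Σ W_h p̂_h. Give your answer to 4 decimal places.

N = 3375; stratum weights W_h = N_h/N.
p̂_st = Σ W_h p̂_h = (950·0.225 + 1025·0.875 + 225·0.692 + 1175·0.122)/3375 = 0.41768

p̂_st ≈ 0.4177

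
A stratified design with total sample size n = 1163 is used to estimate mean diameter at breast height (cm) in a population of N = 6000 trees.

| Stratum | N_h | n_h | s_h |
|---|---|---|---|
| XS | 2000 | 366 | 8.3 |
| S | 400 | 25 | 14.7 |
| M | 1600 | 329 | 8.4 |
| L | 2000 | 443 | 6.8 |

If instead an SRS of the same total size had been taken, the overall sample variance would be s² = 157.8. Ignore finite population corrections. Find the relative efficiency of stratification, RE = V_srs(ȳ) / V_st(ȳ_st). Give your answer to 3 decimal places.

V̂(ȳ_st) = Σ W_h² s_h²/n_h, with W_h = N_h/N and N = 6000:
  stratum XS: (2000/6000)²·8.3²/366 = 0.0209138
  stratum S: (400/6000)²·14.7²/25 = 0.038416
  stratum M: (1600/6000)²·8.4²/329 = 0.0152511
  stratum L: (2000/6000)²·6.8²/443 = 0.0115977
V_st = 0.0861785
V_srs = s²/n = 157.8/1163 = 0.135684
Relative efficiency = V_srs / V_st = 0.135684/0.0861785 = 1.5744

RE ≈ 1.574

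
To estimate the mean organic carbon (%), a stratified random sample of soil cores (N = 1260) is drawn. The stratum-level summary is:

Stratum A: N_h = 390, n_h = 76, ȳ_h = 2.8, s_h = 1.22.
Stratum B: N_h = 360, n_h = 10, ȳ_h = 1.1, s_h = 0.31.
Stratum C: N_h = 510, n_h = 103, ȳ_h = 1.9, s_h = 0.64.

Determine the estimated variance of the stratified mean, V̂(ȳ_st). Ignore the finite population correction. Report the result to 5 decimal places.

V̂(ȳ_st) ≈ 0.00331

V̂(ȳ_st) = Σ W_h² s_h²/n_h, with W_h = N_h/N and N = 1260:
  stratum A: (390/1260)²·1.22²/76 = 0.00187627
  stratum B: (360/1260)²·0.31²/10 = 0.00078449
  stratum C: (510/1260)²·0.64²/103 = 0.000651511
V̂(ȳ_st) = 0.00331227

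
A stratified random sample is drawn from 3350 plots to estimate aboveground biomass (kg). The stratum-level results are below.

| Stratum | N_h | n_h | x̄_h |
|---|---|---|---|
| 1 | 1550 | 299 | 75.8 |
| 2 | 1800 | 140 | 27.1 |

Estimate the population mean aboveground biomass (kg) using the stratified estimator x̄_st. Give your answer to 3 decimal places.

N = Σ N_h = 3350. Stratum weights W_h = N_h/N.
x̄_st = (1550·75.8 + 1800·27.1) / 3350 = 49.63284

x̄_st ≈ 49.633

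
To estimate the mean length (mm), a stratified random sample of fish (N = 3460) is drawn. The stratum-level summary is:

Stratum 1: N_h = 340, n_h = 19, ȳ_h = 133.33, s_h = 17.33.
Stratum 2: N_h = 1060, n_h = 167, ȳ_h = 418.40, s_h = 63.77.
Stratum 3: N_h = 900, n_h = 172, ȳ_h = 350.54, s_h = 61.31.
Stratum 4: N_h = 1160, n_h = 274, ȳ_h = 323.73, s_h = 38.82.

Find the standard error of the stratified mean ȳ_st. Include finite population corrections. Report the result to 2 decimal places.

V̂(ȳ_st) = Σ W_h² (1 − n_h/N_h) s_h²/n_h, with W_h = N_h/N and N = 3460:
  stratum 1: (340/3460)²·(1 − 19/340)·17.33²/19 = 0.144104
  stratum 2: (1060/3460)²·(1 − 167/1060)·63.77²/167 = 1.9254
  stratum 3: (900/3460)²·(1 − 172/900)·61.31²/172 = 1.19607
  stratum 4: (1160/3460)²·(1 − 274/1160)·38.82²/274 = 0.472172
V̂(ȳ_st) = 3.73775
SE(ȳ_st) = √3.73775 = 1.93333

SE(ȳ_st) ≈ 1.93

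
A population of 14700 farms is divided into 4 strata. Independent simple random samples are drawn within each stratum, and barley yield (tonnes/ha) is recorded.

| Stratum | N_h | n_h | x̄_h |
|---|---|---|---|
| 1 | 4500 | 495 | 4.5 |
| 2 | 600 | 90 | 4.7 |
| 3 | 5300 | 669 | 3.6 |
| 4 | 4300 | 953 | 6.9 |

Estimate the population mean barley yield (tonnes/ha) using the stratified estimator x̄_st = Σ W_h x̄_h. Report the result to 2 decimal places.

N = Σ N_h = 14700. Stratum weights W_h = N_h/N.
x̄_st = (4500·4.5 + 600·4.7 + 5300·3.6 + 4300·6.9) / 14700 = 4.8857

x̄_st ≈ 4.89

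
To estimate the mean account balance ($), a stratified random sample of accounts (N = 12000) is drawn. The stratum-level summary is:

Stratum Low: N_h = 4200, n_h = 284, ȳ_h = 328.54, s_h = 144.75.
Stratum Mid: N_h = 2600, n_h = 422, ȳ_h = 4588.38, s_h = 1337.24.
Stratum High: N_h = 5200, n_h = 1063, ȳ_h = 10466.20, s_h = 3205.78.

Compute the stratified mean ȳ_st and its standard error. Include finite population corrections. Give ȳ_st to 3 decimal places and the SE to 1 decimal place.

ȳ_st ≈ 5644.491, SE ≈ 40.2

ȳ_st = Σ W_h ȳ_h = (4200·328.54 + 2600·4588.38 + 5200·10466.20)/12000 = 5644.49133
V̂(ȳ_st) = Σ W_h² (1 − n_h/N_h) s_h²/n_h, with W_h = N_h/N and N = 12000:
  stratum Low: (4200/12000)²·(1 − 284/4200)·144.75²/284 = 8.42652
  stratum Mid: (2600/12000)²·(1 − 422/2600)·1337.24²/422 = 166.638
  stratum High: (5200/12000)²·(1 − 1063/5200)·3205.78²/1063 = 1444.31
V̂(ȳ_st) = 1619.38
SE(ȳ_st) = √1619.38 = 40.2415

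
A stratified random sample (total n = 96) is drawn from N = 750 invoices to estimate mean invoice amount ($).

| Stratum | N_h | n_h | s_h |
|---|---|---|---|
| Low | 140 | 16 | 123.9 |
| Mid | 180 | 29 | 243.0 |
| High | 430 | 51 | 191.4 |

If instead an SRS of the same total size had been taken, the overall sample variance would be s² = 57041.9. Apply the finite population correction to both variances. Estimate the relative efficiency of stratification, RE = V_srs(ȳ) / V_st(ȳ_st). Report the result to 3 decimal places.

V̂(ȳ_st) = Σ W_h² (1 − n_h/N_h) s_h²/n_h, with W_h = N_h/N and N = 750:
  stratum Low: (140/750)²·(1 − 16/140)·123.9²/16 = 29.6108
  stratum Mid: (180/750)²·(1 − 29/180)·243.0²/29 = 98.3879
  stratum High: (430/750)²·(1 − 51/430)·191.4²/51 = 208.113
V_st = 336.111
V_srs = (1 − 96/750)·57041.9/96 = 518.131
Relative efficiency = V_srs / V_st = 518.131/336.111 = 1.5415

RE ≈ 1.542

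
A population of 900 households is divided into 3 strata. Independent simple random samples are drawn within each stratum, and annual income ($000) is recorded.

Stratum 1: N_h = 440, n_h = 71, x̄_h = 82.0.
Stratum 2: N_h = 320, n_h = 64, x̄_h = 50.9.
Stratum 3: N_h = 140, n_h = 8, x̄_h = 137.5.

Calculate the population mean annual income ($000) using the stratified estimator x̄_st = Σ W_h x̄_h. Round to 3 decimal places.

N = Σ N_h = 900. Stratum weights W_h = N_h/N.
x̄_st = (440·82.0 + 320·50.9 + 140·137.5) / 900 = 79.57556

x̄_st ≈ 79.576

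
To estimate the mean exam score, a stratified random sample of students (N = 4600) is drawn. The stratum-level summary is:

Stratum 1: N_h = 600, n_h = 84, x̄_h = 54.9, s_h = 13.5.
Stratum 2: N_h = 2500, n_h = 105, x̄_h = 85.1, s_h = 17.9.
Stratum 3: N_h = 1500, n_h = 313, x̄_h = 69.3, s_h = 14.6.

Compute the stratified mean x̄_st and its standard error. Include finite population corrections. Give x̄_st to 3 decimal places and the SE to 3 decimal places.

x̄_st ≈ 76.009, SE ≈ 0.976

x̄_st = Σ W_h x̄_h = (600·54.9 + 2500·85.1 + 1500·69.3)/4600 = 76.00870
V̂(x̄_st) = Σ W_h² (1 − n_h/N_h) s_h²/n_h, with W_h = N_h/N and N = 4600:
  stratum 1: (600/4600)²·(1 − 84/600)·13.5²/84 = 0.0317449
  stratum 2: (2500/4600)²·(1 − 105/2500)·17.9²/105 = 0.863469
  stratum 3: (1500/4600)²·(1 − 313/1500)·14.6²/313 = 0.0573044
V̂(x̄_st) = 0.952518
SE(x̄_st) = √0.952518 = 0.97597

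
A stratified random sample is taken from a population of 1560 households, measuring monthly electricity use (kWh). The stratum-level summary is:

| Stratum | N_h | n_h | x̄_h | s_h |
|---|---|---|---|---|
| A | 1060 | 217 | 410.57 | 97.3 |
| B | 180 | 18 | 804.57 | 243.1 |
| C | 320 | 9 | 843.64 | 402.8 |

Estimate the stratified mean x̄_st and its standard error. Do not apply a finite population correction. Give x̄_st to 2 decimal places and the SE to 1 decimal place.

x̄_st = Σ W_h x̄_h = (1060·410.57 + 180·804.57 + 320·843.64)/1560 = 544.86641
V̂(x̄_st) = Σ W_h² s_h²/n_h, with W_h = N_h/N and N = 1560:
  stratum A: (1060/1560)²·97.3²/217 = 20.1432
  stratum B: (180/1560)²·243.1²/18 = 43.7113
  stratum C: (320/1560)²·402.8²/9 = 758.555
V̂(x̄_st) = 822.41
SE(x̄_st) = √822.41 = 28.6777

x̄_st ≈ 544.87, SE ≈ 28.7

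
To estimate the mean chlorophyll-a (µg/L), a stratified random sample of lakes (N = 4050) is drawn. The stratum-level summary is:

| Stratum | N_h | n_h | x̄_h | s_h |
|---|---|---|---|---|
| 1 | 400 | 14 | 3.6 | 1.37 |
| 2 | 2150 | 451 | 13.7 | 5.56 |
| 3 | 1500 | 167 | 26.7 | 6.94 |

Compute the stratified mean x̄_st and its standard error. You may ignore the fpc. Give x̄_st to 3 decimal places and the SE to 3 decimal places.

x̄_st = Σ W_h x̄_h = (400·3.6 + 2150·13.7 + 1500·26.7)/4050 = 17.51728
V̂(x̄_st) = Σ W_h² s_h²/n_h, with W_h = N_h/N and N = 4050:
  stratum 1: (400/4050)²·1.37²/14 = 0.00130774
  stratum 2: (2150/4050)²·5.56²/451 = 0.019317
  stratum 3: (1500/4050)²·6.94²/167 = 0.0395617
V̂(x̄_st) = 0.0601865
SE(x̄_st) = √0.0601865 = 0.245329

x̄_st ≈ 17.517, SE ≈ 0.245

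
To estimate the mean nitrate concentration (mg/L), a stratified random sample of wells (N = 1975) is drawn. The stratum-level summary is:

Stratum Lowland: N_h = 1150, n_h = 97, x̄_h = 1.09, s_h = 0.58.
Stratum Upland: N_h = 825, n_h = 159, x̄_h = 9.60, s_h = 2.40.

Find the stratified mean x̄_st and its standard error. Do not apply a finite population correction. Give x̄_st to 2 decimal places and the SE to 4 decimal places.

x̄_st ≈ 4.64, SE ≈ 0.0866

x̄_st = Σ W_h x̄_h = (1150·1.09 + 825·9.60)/1975 = 4.64481
V̂(x̄_st) = Σ W_h² s_h²/n_h, with W_h = N_h/N and N = 1975:
  stratum Lowland: (1150/1975)²·0.58²/97 = 0.00117583
  stratum Upland: (825/1975)²·2.40²/159 = 0.00632119
V̂(x̄_st) = 0.00749703
SE(x̄_st) = √0.00749703 = 0.0865854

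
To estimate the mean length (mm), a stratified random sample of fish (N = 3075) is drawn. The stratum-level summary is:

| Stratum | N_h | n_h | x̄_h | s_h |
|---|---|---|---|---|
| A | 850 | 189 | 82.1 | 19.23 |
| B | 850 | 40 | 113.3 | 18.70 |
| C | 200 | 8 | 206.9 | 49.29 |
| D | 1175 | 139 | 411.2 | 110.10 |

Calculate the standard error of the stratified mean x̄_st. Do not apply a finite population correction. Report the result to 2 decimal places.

SE(x̄_st) ≈ 3.85

V̂(x̄_st) = Σ W_h² s_h²/n_h, with W_h = N_h/N and N = 3075:
  stratum A: (850/3075)²·19.23²/189 = 0.149501
  stratum B: (850/3075)²·18.70²/40 = 0.667991
  stratum C: (200/3075)²·49.29²/8 = 1.28469
  stratum D: (1175/3075)²·110.10²/139 = 12.7334
V̂(x̄_st) = 14.8356
SE(x̄_st) = √14.8356 = 3.8517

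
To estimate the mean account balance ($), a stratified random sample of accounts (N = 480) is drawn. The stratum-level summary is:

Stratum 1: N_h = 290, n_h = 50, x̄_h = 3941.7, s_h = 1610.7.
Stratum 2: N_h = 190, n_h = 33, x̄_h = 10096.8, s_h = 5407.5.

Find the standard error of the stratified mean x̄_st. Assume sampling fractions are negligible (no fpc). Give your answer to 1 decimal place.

SE(x̄_st) ≈ 397.2

V̂(x̄_st) = Σ W_h² s_h²/n_h, with W_h = N_h/N and N = 480:
  stratum 1: (290/480)²·1610.7²/50 = 18939.7
  stratum 2: (190/480)²·5407.5²/33 = 138837
V̂(x̄_st) = 157776
SE(x̄_st) = √157776 = 397.211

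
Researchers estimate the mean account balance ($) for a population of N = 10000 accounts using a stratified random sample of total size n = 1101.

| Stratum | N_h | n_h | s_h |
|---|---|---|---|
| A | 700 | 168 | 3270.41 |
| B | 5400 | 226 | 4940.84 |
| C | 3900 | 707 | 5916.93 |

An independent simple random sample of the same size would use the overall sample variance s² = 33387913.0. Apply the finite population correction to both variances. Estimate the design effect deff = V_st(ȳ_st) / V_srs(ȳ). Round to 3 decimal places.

deff ≈ 1.356

V̂(ȳ_st) = Σ W_h² (1 − n_h/N_h) s_h²/n_h, with W_h = N_h/N and N = 10000:
  stratum A: (700/10000)²·(1 − 168/700)·3270.41²/168 = 237.085
  stratum B: (5400/10000)²·(1 − 226/5400)·4940.84²/226 = 30179.6
  stratum C: (3900/10000)²·(1 − 707/3900)·5916.93²/707 = 6166.47
V_st = 36583.1
V_srs = (1 − 1101/10000)·33387913.0/1101 = 26986.3
deff = V_st / V_srs = 36583.1/26986.3 = 1.3556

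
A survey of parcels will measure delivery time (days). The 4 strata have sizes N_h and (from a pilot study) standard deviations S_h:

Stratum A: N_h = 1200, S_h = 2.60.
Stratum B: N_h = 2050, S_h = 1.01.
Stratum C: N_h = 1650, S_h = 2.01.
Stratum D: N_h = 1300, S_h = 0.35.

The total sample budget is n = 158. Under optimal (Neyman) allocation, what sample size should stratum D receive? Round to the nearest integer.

8

Neyman allocation: n_h = n · N_h S_h / Σ N_i S_i, with n = 158.
  stratum A: N_h·S_h = 1200·2.60 = 3120.00
  stratum B: N_h·S_h = 2050·1.01 = 2070.50
  stratum C: N_h·S_h = 1650·2.01 = 3316.50
  stratum D: N_h·S_h = 1300·0.35 = 455.00
Σ N_h S_h = 8962.00
n for stratum D = 158·455.00/8962.00 = 8.022 → 8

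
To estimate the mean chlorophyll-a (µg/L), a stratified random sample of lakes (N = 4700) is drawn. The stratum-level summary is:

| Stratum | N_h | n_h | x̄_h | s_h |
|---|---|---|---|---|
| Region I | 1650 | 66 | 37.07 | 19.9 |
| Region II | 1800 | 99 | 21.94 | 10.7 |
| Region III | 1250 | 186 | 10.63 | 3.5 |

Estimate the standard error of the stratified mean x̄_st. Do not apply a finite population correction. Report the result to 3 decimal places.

V̂(x̄_st) = Σ W_h² s_h²/n_h, with W_h = N_h/N and N = 4700:
  stratum Region I: (1650/4700)²·19.9²/66 = 0.739494
  stratum Region II: (1800/4700)²·10.7²/99 = 0.169622
  stratum Region III: (1250/4700)²·3.5²/186 = 0.00465851
V̂(x̄_st) = 0.913774
SE(x̄_st) = √0.913774 = 0.955915

SE(x̄_st) ≈ 0.956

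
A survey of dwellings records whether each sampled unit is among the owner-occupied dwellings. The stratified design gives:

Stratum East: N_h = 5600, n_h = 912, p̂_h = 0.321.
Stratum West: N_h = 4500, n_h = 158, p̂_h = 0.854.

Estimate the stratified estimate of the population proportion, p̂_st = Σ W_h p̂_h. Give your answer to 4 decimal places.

p̂_st ≈ 0.5585

N = 10100; stratum weights W_h = N_h/N.
p̂_st = Σ W_h p̂_h = (5600·0.321 + 4500·0.854)/10100 = 0.55848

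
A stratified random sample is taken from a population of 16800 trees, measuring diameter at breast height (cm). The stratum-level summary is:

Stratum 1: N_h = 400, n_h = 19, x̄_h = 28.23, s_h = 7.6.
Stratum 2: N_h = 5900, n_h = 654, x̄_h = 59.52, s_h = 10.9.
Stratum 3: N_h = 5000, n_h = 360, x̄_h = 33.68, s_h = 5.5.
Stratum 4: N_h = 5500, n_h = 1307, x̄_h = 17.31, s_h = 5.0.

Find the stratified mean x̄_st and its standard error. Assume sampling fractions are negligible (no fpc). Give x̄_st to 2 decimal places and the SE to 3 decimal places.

x̄_st = Σ W_h x̄_h = (400·28.23 + 5900·59.52 + 5000·33.68 + 5500·17.31)/16800 = 37.26577
V̂(x̄_st) = Σ W_h² s_h²/n_h, with W_h = N_h/N and N = 16800:
  stratum 1: (400/16800)²·7.6²/19 = 0.00172336
  stratum 2: (5900/16800)²·10.9²/654 = 0.0224058
  stratum 3: (5000/16800)²·5.5²/360 = 0.00744294
  stratum 4: (5500/16800)²·5.0²/1307 = 0.00205008
V̂(x̄_st) = 0.0336222
SE(x̄_st) = √0.0336222 = 0.183364

x̄_st ≈ 37.27, SE ≈ 0.183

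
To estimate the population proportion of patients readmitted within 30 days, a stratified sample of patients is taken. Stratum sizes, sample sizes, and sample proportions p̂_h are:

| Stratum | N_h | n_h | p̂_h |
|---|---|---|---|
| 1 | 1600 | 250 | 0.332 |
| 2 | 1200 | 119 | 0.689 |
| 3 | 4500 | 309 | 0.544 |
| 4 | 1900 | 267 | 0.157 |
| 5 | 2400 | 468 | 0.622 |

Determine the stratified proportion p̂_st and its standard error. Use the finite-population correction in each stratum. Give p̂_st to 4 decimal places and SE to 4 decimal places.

p̂_st ≈ 0.4825, SE ≈ 0.0132

N = 11600; stratum weights W_h = N_h/N.
p̂_st = Σ W_h p̂_h = (1600·0.332 + 1200·0.689 + 4500·0.544 + 1900·0.157 + 2400·0.622)/11600 = 0.48251
V̂(p̂_st) = Σ W_h² (1 − n_h/N_h) p̂_h(1−p̂_h)/(n_h−1):
  stratum 1: (1600/11600)²·(1 − 250/1600)·0.332·0.668/249 = 1.42973e-05
  stratum 2: (1200/11600)²·(1 − 119/1200)·0.689·0.311/118 = 1.75061e-05
  stratum 3: (4500/11600)²·(1 − 309/4500)·0.544·0.456/308 = 0.000112883
  stratum 4: (1900/11600)²·(1 − 267/1900)·0.157·0.843/266 = 1.14728e-05
  stratum 5: (2400/11600)²·(1 − 468/2400)·0.622·0.378/467 = 1.73487e-05
V̂(p̂_st) = 0.000173508; SE = √V̂ = 0.0131722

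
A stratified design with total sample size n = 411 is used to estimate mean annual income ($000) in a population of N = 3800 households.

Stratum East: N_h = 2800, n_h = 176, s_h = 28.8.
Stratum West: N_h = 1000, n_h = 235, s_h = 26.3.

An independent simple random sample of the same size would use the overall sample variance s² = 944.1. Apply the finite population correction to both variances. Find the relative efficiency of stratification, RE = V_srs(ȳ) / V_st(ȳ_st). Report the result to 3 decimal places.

RE ≈ 0.802

V̂(ȳ_st) = Σ W_h² (1 − n_h/N_h) s_h²/n_h, with W_h = N_h/N and N = 3800:
  stratum East: (2800/3800)²·(1 − 176/2800)·28.8²/176 = 2.39788
  stratum West: (1000/3800)²·(1 − 235/1000)·26.3²/235 = 0.155933
V_st = 2.55381
V_srs = (1 − 411/3800)·944.1/411 = 2.04863
Relative efficiency = V_srs / V_st = 2.04863/2.55381 = 0.8022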